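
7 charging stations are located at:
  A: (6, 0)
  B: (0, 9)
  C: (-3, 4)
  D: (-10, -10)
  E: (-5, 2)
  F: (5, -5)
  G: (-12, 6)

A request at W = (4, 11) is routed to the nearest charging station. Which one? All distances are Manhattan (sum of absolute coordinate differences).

B

d(W,A) = |4−6| + |11−0| = 2 + 11 = 13
d(W,B) = |4−0| + |11−9| = 4 + 2 = 6
d(W,C) = |4−(-3)| + |11−4| = 7 + 7 = 14
d(W,D) = |4−(-10)| + |11−(-10)| = 14 + 21 = 35
d(W,E) = |4−(-5)| + |11−2| = 9 + 9 = 18
d(W,F) = |4−5| + |11−(-5)| = 1 + 16 = 17
d(W,G) = |4−(-12)| + |11−6| = 16 + 5 = 21
Minimum is at B.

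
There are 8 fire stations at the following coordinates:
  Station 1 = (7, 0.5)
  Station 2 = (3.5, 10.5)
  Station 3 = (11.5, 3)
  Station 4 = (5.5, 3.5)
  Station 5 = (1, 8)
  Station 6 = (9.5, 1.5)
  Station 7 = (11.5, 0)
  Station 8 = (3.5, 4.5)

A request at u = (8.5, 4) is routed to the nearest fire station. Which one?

Station 6

Since √ is increasing, it suffices to compare squared distances:
d²(u, Station 1) = (8.5−7)² + (4−0.5)² = 2.25 + 12.25 = 14.5
d²(u, Station 2) = (8.5−3.5)² + (4−10.5)² = 25 + 42.25 = 67.25
d²(u, Station 3) = (8.5−11.5)² + (4−3)² = 9 + 1 = 10
d²(u, Station 4) = (8.5−5.5)² + (4−3.5)² = 9 + 0.25 = 9.25
d²(u, Station 5) = (8.5−1)² + (4−8)² = 56.25 + 16 = 72.25
d²(u, Station 6) = (8.5−9.5)² + (4−1.5)² = 1 + 6.25 = 7.25
d²(u, Station 7) = (8.5−11.5)² + (4−0)² = 9 + 16 = 25
d²(u, Station 8) = (8.5−3.5)² + (4−4.5)² = 25 + 0.25 = 25.25
The smallest is to Station 6, so u lies in the Voronoi region of Station 6.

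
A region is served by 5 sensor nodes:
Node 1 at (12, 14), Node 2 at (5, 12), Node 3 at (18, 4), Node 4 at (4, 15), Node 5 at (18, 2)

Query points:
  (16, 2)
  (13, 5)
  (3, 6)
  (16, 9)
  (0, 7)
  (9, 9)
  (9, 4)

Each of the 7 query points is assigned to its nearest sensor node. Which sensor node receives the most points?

(16, 2) — d² to each: Node 1:160, Node 2:221, Node 3:8, Node 4:313, Node 5:4 → nearest is Node 5
(13, 5) — d² to each: Node 1:82, Node 2:113, Node 3:26, Node 4:181, Node 5:34 → nearest is Node 3
(3, 6) — d² to each: Node 1:145, Node 2:40, Node 3:229, Node 4:82, Node 5:241 → nearest is Node 2
(16, 9) — d² to each: Node 1:41, Node 2:130, Node 3:29, Node 4:180, Node 5:53 → nearest is Node 3
(0, 7) — d² to each: Node 1:193, Node 2:50, Node 3:333, Node 4:80, Node 5:349 → nearest is Node 2
(9, 9) — d² to each: Node 1:34, Node 2:25, Node 3:106, Node 4:61, Node 5:130 → nearest is Node 2
(9, 4) — d² to each: Node 1:109, Node 2:80, Node 3:81, Node 4:146, Node 5:85 → nearest is Node 2
Tally — Node 2:4, Node 3:2, Node 5:1. Node 2 captures the most (4).

Node 2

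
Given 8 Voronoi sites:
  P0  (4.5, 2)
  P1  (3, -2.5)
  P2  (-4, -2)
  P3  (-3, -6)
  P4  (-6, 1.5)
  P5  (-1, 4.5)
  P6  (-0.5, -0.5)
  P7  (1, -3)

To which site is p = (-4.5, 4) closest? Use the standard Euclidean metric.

P4

Since √ is increasing, it suffices to compare squared distances:
|pP0|² = 81 + 4 = 85
|pP1|² = 56.25 + 42.25 = 98.5
|pP2|² = 0.25 + 36 = 36.25
|pP3|² = 2.25 + 100 = 102.25
|pP4|² = 2.25 + 6.25 = 8.5
|pP5|² = 12.25 + 0.25 = 12.5
|pP6|² = 16 + 20.25 = 36.25
|pP7|² = 30.25 + 49 = 79.25
The smallest is to P4, so p lies in the Voronoi region of P4.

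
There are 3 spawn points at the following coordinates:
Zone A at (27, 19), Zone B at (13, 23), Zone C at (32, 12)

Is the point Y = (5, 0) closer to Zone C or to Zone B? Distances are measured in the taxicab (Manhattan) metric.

Zone B

d(Y, Zone C) = |5−32| + |0−12| = 27 + 12 = 39
d(Y, Zone B) = |5−13| + |0−23| = 8 + 23 = 31
39 > 31, so Zone B is closer.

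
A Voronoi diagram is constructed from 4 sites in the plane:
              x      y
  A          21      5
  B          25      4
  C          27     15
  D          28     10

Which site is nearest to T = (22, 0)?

B

Compare squared distances (the ordering matches that of the actual distances):
|TA|² = 1 + 25 = 26
|TB|² = 9 + 16 = 25
|TC|² = 25 + 225 = 250
|TD|² = 36 + 100 = 136
B is nearest.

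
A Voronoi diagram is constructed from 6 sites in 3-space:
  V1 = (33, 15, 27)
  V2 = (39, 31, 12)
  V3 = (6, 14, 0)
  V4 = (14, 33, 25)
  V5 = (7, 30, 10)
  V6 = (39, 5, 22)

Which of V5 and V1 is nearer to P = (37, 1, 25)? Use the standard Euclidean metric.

V1

Compare squared distances:
|PV5|² = (37−7)² + (1−30)² + (25−10)² = 900 + 841 + 225 = 1966
|PV1|² = (37−33)² + (1−15)² + (25−27)² = 16 + 196 + 4 = 216
1966 > 216, so V1 is closer.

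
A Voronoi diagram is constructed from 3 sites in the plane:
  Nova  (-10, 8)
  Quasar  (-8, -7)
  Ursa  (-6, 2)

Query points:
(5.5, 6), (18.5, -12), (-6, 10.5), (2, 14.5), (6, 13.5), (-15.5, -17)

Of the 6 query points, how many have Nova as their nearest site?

2

(5.5, 6) — d² to each: Nova:244.25, Quasar:351.25, Ursa:148.25 → nearest is Ursa
(18.5, -12) — d² to each: Nova:1212.25, Quasar:727.25, Ursa:796.25 → nearest is Quasar
(-6, 10.5) — d² to each: Nova:22.25, Quasar:310.25, Ursa:72.25 → nearest is Nova
(2, 14.5) — d² to each: Nova:186.25, Quasar:562.25, Ursa:220.25 → nearest is Nova
(6, 13.5) — d² to each: Nova:286.25, Quasar:616.25, Ursa:276.25 → nearest is Ursa
(-15.5, -17) — d² to each: Nova:655.25, Quasar:156.25, Ursa:451.25 → nearest is Quasar
2 of the 6 points have Nova as nearest.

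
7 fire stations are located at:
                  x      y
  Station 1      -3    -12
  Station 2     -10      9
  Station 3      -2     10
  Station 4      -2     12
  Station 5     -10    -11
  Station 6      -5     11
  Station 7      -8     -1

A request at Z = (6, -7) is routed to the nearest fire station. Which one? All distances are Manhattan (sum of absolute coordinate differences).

d(Z, Station 1) = |6−(-3)| + |-7−(-12)| = 9 + 5 = 14
d(Z, Station 2) = |6−(-10)| + |-7−9| = 16 + 16 = 32
d(Z, Station 3) = |6−(-2)| + |-7−10| = 8 + 17 = 25
d(Z, Station 4) = |6−(-2)| + |-7−12| = 8 + 19 = 27
d(Z, Station 5) = |6−(-10)| + |-7−(-11)| = 16 + 4 = 20
d(Z, Station 6) = |6−(-5)| + |-7−11| = 11 + 18 = 29
d(Z, Station 7) = |6−(-8)| + |-7−(-1)| = 14 + 6 = 20
Minimum is at Station 1.

Station 1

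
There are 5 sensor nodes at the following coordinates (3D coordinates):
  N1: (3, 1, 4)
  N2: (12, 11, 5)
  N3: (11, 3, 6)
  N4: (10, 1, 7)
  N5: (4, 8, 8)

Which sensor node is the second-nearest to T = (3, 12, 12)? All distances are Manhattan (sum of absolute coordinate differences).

N2

d(T,N1) = |3−3| + |12−1| + |12−4| = 0 + 11 + 8 = 19
d(T,N2) = |3−12| + |12−11| + |12−5| = 9 + 1 + 7 = 17
d(T,N3) = |3−11| + |12−3| + |12−6| = 8 + 9 + 6 = 23
d(T,N4) = |3−10| + |12−1| + |12−7| = 7 + 11 + 5 = 23
d(T,N5) = |3−4| + |12−8| + |12−8| = 1 + 4 + 4 = 9
Sorted ascending: N5, N2, N1, … — the second-nearest is N2.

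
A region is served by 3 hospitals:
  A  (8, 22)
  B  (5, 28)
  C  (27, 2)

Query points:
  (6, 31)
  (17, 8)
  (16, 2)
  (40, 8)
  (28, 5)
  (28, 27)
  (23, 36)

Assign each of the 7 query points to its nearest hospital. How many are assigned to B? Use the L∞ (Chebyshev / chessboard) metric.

1

(6, 31) — d to each: A:9, B:3, C:29 → nearest is B
(17, 8) — d to each: A:14, B:20, C:10 → nearest is C
(16, 2) — d to each: A:20, B:26, C:11 → nearest is C
(40, 8) — d to each: A:32, B:35, C:13 → nearest is C
(28, 5) — d to each: A:20, B:23, C:3 → nearest is C
(28, 27) — d to each: A:20, B:23, C:25 → nearest is A
(23, 36) — d to each: A:15, B:18, C:34 → nearest is A
1 of the 7 points has B as nearest.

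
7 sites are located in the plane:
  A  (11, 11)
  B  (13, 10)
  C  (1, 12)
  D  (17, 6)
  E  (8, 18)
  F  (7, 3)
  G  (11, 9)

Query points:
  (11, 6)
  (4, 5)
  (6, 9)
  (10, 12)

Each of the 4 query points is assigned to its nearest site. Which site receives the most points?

(11, 6) — d² to each: A:25, B:20, C:136, D:36, E:153, F:25, G:9 → nearest is G
(4, 5) — d² to each: A:85, B:106, C:58, D:170, E:185, F:13, G:65 → nearest is F
(6, 9) — d² to each: A:29, B:50, C:34, D:130, E:85, F:37, G:25 → nearest is G
(10, 12) — d² to each: A:2, B:13, C:81, D:85, E:40, F:90, G:10 → nearest is A
Tally — A:1, F:1, G:2. G captures the most (2).

G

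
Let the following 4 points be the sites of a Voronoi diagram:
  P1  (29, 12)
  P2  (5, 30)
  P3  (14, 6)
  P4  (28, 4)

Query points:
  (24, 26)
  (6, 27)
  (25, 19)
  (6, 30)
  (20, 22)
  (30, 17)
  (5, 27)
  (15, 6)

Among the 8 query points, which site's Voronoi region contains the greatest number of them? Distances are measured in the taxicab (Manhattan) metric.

P1

(24, 26) — d to each: P1:19, P2:23, P3:30, P4:26 → nearest is P1
(6, 27) — d to each: P1:38, P2:4, P3:29, P4:45 → nearest is P2
(25, 19) — d to each: P1:11, P2:31, P3:24, P4:18 → nearest is P1
(6, 30) — d to each: P1:41, P2:1, P3:32, P4:48 → nearest is P2
(20, 22) — d to each: P1:19, P2:23, P3:22, P4:26 → nearest is P1
(30, 17) — d to each: P1:6, P2:38, P3:27, P4:15 → nearest is P1
(5, 27) — d to each: P1:39, P2:3, P3:30, P4:46 → nearest is P2
(15, 6) — d to each: P1:20, P2:34, P3:1, P4:15 → nearest is P3
Tally — P1:4, P2:3, P3:1. P1 captures the most (4).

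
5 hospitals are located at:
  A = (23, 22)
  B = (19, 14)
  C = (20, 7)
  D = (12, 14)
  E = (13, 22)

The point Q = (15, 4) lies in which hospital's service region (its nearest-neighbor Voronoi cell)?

Squared Euclidean distances:
|QA|² = (15−23)² + (4−22)² = 64 + 324 = 388
|QB|² = (15−19)² + (4−14)² = 16 + 100 = 116
|QC|² = (15−20)² + (4−7)² = 25 + 9 = 34
|QD|² = (15−12)² + (4−14)² = 9 + 100 = 109
|QE|² = (15−13)² + (4−22)² = 4 + 324 = 328
The smallest is to C, so Q lies in the Voronoi region of C.

C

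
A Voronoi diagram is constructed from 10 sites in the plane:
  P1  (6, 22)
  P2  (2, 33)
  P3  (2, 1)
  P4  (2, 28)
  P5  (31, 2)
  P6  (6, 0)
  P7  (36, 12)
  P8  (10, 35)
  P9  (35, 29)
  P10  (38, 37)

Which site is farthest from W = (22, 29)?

P3

Compare squared distances (the ordering matches that of the actual distances):
|WP1|² = (22−6)² + (29−22)² = 256 + 49 = 305
|WP2|² = (22−2)² + (29−33)² = 400 + 16 = 416
|WP3|² = (22−2)² + (29−1)² = 400 + 784 = 1184
|WP4|² = (22−2)² + (29−28)² = 400 + 1 = 401
|WP5|² = (22−31)² + (29−2)² = 81 + 729 = 810
|WP6|² = (22−6)² + (29−0)² = 256 + 841 = 1097
|WP7|² = (22−36)² + (29−12)² = 196 + 289 = 485
|WP8|² = (22−10)² + (29−35)² = 144 + 36 = 180
|WP9|² = (22−35)² + (29−29)² = 169 + 0 = 169
d²(W, P10) = (22−38)² + (29−37)² = 256 + 64 = 320
The largest is to P3.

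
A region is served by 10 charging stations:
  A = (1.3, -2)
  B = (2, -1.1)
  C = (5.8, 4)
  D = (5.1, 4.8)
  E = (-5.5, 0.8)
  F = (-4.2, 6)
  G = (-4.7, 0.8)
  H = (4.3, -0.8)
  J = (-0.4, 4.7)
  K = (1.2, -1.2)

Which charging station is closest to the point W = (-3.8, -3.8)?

Compare squared distances (the ordering matches that of the actual distances):
|WA|² = (-3.8−1.3)² + (-3.8−(-2))² = 26.01 + 3.24 = 29.25
|WB|² = (-3.8−2)² + (-3.8−(-1.1))² = 33.64 + 7.29 = 40.93
|WC|² = (-3.8−5.8)² + (-3.8−4)² = 92.16 + 60.84 = 153
|WD|² = (-3.8−5.1)² + (-3.8−4.8)² = 79.21 + 73.96 = 153.17
|WE|² = (-3.8−(-5.5))² + (-3.8−0.8)² = 2.89 + 21.16 = 24.05
|WF|² = (-3.8−(-4.2))² + (-3.8−6)² = 0.16 + 96.04 = 96.2
|WG|² = (-3.8−(-4.7))² + (-3.8−0.8)² = 0.81 + 21.16 = 21.97
|WH|² = (-3.8−4.3)² + (-3.8−(-0.8))² = 65.61 + 9 = 74.61
|WJ|² = (-3.8−(-0.4))² + (-3.8−4.7)² = 11.56 + 72.25 = 83.81
|WK|² = (-3.8−1.2)² + (-3.8−(-1.2))² = 25 + 6.76 = 31.76
Minimum is at G.

G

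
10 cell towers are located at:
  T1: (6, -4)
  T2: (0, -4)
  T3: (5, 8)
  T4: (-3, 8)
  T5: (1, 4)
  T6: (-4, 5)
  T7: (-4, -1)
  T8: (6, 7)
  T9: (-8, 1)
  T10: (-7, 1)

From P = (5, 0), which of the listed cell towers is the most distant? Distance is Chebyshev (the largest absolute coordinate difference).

d(P,T1) = max(1, 4) = 4
d(P,T2) = max(5, 4) = 5
d(P,T3) = max(0, 8) = 8
d(P,T4) = max(8, 8) = 8
d(P,T5) = max(4, 4) = 4
d(P,T6) = max(9, 5) = 9
d(P,T7) = max(9, 1) = 9
d(P,T8) = max(1, 7) = 7
d(P,T9) = max(13, 1) = 13
d(P, T10) = max(12, 1) = 12
The largest is to T9.

T9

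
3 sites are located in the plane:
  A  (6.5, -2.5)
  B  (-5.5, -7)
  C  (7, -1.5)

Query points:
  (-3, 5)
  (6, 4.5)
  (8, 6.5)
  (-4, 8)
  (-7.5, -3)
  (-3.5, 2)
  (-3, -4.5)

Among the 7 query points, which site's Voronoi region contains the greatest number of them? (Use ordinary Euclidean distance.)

C

(-3, 5) — d² to each: A:146.5, B:150.25, C:142.25 → nearest is C
(6, 4.5) — d² to each: A:49.25, B:264.5, C:37 → nearest is C
(8, 6.5) — d² to each: A:83.25, B:364.5, C:65 → nearest is C
(-4, 8) — d² to each: A:220.5, B:227.25, C:211.25 → nearest is C
(-7.5, -3) — d² to each: A:196.25, B:20, C:212.5 → nearest is B
(-3.5, 2) — d² to each: A:120.25, B:85, C:122.5 → nearest is B
(-3, -4.5) — d² to each: A:94.25, B:12.5, C:109 → nearest is B
Tally — B:3, C:4. C captures the most (4).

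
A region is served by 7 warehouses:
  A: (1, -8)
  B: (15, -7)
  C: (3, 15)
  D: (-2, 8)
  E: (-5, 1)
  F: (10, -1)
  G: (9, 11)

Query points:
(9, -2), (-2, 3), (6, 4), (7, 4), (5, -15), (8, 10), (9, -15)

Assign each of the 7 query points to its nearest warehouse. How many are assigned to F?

(9, -2) — d² to each: A:100, B:61, C:325, D:221, E:205, F:2, G:169 → nearest is F
(-2, 3) — d² to each: A:130, B:389, C:169, D:25, E:13, F:160, G:185 → nearest is E
(6, 4) — d² to each: A:169, B:202, C:130, D:80, E:130, F:41, G:58 → nearest is F
(7, 4) — d² to each: A:180, B:185, C:137, D:97, E:153, F:34, G:53 → nearest is F
(5, -15) — d² to each: A:65, B:164, C:904, D:578, E:356, F:221, G:692 → nearest is A
(8, 10) — d² to each: A:373, B:338, C:50, D:104, E:250, F:125, G:2 → nearest is G
(9, -15) — d² to each: A:113, B:100, C:936, D:650, E:452, F:197, G:676 → nearest is B
3 of the 7 points have F as nearest.

3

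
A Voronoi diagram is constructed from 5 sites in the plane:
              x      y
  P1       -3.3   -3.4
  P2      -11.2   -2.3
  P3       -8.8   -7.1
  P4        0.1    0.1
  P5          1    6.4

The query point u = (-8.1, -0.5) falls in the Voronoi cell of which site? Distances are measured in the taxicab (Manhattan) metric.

P2

d(u,P1) = |-8.1−(-3.3)| + |-0.5−(-3.4)| = 4.8 + 2.9 = 7.7
d(u,P2) = |-8.1−(-11.2)| + |-0.5−(-2.3)| = 3.1 + 1.8 = 4.9
d(u,P3) = |-8.1−(-8.8)| + |-0.5−(-7.1)| = 0.7 + 6.6 = 7.3
d(u,P4) = |-8.1−0.1| + |-0.5−0.1| = 8.2 + 0.6 = 8.8
d(u,P5) = |-8.1−1| + |-0.5−6.4| = 9.1 + 6.9 = 16
The smallest is to P2, so u lies in the Voronoi region of P2.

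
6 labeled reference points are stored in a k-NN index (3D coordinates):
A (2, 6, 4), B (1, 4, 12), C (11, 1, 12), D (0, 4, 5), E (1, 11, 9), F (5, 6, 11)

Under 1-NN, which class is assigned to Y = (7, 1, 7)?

C

Squared Euclidean distances:
|YA|² = (7−2)² + (1−6)² + (7−4)² = 25 + 25 + 9 = 59
|YB|² = (7−1)² + (1−4)² + (7−12)² = 36 + 9 + 25 = 70
|YC|² = (7−11)² + (1−1)² + (7−12)² = 16 + 0 + 25 = 41
|YD|² = (7−0)² + (1−4)² + (7−5)² = 49 + 9 + 4 = 62
|YE|² = (7−1)² + (1−11)² + (7−9)² = 36 + 100 + 4 = 140
|YF|² = (7−5)² + (1−6)² + (7−11)² = 4 + 25 + 16 = 45
Minimum is at C.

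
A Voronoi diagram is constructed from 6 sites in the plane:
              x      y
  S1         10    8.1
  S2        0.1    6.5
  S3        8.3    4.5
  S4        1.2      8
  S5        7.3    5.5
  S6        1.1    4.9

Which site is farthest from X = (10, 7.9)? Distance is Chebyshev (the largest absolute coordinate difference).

d(X,S1) = max(0, 0.2) = 0.2
d(X,S2) = max(9.9, 1.4) = 9.9
d(X,S3) = max(1.7, 3.4) = 3.4
d(X,S4) = max(8.8, 0.1) = 8.8
d(X,S5) = max(2.7, 2.4) = 2.7
d(X,S6) = max(8.9, 3) = 8.9
The largest is to S2.

S2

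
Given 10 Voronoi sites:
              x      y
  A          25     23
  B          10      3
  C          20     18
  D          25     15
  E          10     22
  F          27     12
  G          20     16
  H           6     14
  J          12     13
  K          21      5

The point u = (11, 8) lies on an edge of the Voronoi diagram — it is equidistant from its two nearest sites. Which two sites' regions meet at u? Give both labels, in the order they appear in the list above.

Squared distances from u to each site:
|uA|² = 196 + 225 = 421
|uB|² = 1 + 25 = 26
|uC|² = 81 + 100 = 181
|uD|² = 196 + 49 = 245
|uE|² = 1 + 196 = 197
|uF|² = 256 + 16 = 272
|uG|² = 81 + 64 = 145
|uH|² = 25 + 36 = 61
|uJ|² = 1 + 25 = 26
|uK|² = 100 + 9 = 109
u is equidistant from B and J (both at squared distance 26), and every other site is strictly farther — so u lies on the B–J Voronoi edge.

B and J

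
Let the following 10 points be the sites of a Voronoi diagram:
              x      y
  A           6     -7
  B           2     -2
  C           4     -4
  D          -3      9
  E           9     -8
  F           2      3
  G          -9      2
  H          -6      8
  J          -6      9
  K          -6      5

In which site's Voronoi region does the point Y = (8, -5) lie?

A

Since √ is increasing, it suffices to compare squared distances:
|YA|² = 4 + 4 = 8
|YB|² = 36 + 9 = 45
|YC|² = 16 + 1 = 17
|YD|² = 121 + 196 = 317
|YE|² = 1 + 9 = 10
|YF|² = 36 + 64 = 100
|YG|² = 289 + 49 = 338
|YH|² = 196 + 169 = 365
|YJ|² = 196 + 196 = 392
|YK|² = 196 + 100 = 296
The smallest is to A, so Y lies in the Voronoi region of A.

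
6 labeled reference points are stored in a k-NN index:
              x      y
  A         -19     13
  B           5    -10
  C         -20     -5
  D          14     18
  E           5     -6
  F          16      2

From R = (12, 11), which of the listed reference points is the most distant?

C

Since √ is increasing, it suffices to compare squared distances:
|RA|² = (12−(-19))² + (11−13)² = 961 + 4 = 965
|RB|² = (12−5)² + (11−(-10))² = 49 + 441 = 490
|RC|² = (12−(-20))² + (11−(-5))² = 1024 + 256 = 1280
|RD|² = (12−14)² + (11−18)² = 4 + 49 = 53
|RE|² = (12−5)² + (11−(-6))² = 49 + 289 = 338
|RF|² = (12−16)² + (11−2)² = 16 + 81 = 97
The largest is to C.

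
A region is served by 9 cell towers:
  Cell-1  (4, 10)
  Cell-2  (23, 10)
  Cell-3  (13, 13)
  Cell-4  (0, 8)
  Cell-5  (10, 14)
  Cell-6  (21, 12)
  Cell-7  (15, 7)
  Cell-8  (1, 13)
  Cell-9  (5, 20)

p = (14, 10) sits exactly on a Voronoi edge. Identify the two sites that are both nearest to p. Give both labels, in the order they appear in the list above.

Squared distances from p to each site:
d²(p, Cell-1) = (14−4)² + (10−10)² = 100 + 0 = 100
d²(p, Cell-2) = (14−23)² + (10−10)² = 81 + 0 = 81
d²(p, Cell-3) = (14−13)² + (10−13)² = 1 + 9 = 10
d²(p, Cell-4) = (14−0)² + (10−8)² = 196 + 4 = 200
d²(p, Cell-5) = (14−10)² + (10−14)² = 16 + 16 = 32
d²(p, Cell-6) = (14−21)² + (10−12)² = 49 + 4 = 53
d²(p, Cell-7) = (14−15)² + (10−7)² = 1 + 9 = 10
d²(p, Cell-8) = (14−1)² + (10−13)² = 169 + 9 = 178
d²(p, Cell-9) = (14−5)² + (10−20)² = 81 + 100 = 181
p is equidistant from Cell-3 and Cell-7 (both at squared distance 10), and every other site is strictly farther — so p lies on the Cell-3–Cell-7 Voronoi edge.

Cell-3 and Cell-7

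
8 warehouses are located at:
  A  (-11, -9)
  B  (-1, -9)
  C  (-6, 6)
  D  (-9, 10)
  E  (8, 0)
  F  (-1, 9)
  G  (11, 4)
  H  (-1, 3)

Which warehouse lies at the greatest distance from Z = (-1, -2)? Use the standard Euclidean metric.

D

Compare squared distances (the ordering matches that of the actual distances):
|ZA|² = 100 + 49 = 149
|ZB|² = 0 + 49 = 49
|ZC|² = 25 + 64 = 89
|ZD|² = 64 + 144 = 208
|ZE|² = 81 + 4 = 85
|ZF|² = 0 + 121 = 121
|ZG|² = 144 + 36 = 180
|ZH|² = 0 + 25 = 25
The largest is to D.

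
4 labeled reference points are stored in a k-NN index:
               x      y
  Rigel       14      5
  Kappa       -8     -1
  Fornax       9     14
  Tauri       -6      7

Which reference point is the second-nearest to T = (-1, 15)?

Fornax

Since √ is increasing, it suffices to compare squared distances:
d²(T, Rigel) = 225 + 100 = 325
d²(T, Kappa) = 49 + 256 = 305
d²(T, Fornax) = 100 + 1 = 101
d²(T, Tauri) = 25 + 64 = 89
Sorted ascending: Tauri, Fornax, Kappa, … — the second-nearest is Fornax.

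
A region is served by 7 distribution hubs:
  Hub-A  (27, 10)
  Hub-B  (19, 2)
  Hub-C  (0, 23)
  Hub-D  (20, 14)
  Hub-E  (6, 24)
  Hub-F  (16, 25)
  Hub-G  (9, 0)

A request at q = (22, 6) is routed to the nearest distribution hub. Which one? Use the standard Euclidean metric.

Hub-B

Squared Euclidean distances:
d²(q, Hub-A) = (22−27)² + (6−10)² = 25 + 16 = 41
d²(q, Hub-B) = (22−19)² + (6−2)² = 9 + 16 = 25
d²(q, Hub-C) = (22−0)² + (6−23)² = 484 + 289 = 773
d²(q, Hub-D) = (22−20)² + (6−14)² = 4 + 64 = 68
d²(q, Hub-E) = (22−6)² + (6−24)² = 256 + 324 = 580
d²(q, Hub-F) = (22−16)² + (6−25)² = 36 + 361 = 397
d²(q, Hub-G) = (22−9)² + (6−0)² = 169 + 36 = 205
Hub-B is nearest.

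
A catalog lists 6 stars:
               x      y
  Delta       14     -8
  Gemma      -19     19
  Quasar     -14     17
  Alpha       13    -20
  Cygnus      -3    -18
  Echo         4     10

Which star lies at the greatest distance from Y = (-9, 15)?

Alpha

Since √ is increasing, it suffices to compare squared distances:
d²(Y, Delta) = 529 + 529 = 1058
d²(Y, Gemma) = 100 + 16 = 116
d²(Y, Quasar) = 25 + 4 = 29
d²(Y, Alpha) = 484 + 1225 = 1709
d²(Y, Cygnus) = 36 + 1089 = 1125
d²(Y, Echo) = 169 + 25 = 194
The largest is to Alpha.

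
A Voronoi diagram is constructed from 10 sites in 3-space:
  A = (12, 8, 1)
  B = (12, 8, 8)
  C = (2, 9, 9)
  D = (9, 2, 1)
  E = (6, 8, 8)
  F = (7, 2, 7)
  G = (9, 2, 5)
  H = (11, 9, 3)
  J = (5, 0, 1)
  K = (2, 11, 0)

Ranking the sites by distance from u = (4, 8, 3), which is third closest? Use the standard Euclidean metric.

Compare squared distances (the ordering matches that of the actual distances):
|uA|² = (4−12)² + (8−8)² + (3−1)² = 64 + 0 + 4 = 68
|uB|² = (4−12)² + (8−8)² + (3−8)² = 64 + 0 + 25 = 89
|uC|² = (4−2)² + (8−9)² + (3−9)² = 4 + 1 + 36 = 41
|uD|² = (4−9)² + (8−2)² + (3−1)² = 25 + 36 + 4 = 65
|uE|² = (4−6)² + (8−8)² + (3−8)² = 4 + 0 + 25 = 29
|uF|² = (4−7)² + (8−2)² + (3−7)² = 9 + 36 + 16 = 61
|uG|² = (4−9)² + (8−2)² + (3−5)² = 25 + 36 + 4 = 65
|uH|² = (4−11)² + (8−9)² + (3−3)² = 49 + 1 + 0 = 50
|uJ|² = (4−5)² + (8−0)² + (3−1)² = 1 + 64 + 4 = 69
|uK|² = (4−2)² + (8−11)² + (3−0)² = 4 + 9 + 9 = 22
Sorted ascending: K, E, C, H, … — the third-nearest is C.

C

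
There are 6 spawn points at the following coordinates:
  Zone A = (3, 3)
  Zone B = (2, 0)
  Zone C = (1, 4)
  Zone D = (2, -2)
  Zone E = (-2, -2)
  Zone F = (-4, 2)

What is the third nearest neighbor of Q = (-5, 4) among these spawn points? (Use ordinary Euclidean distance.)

Compare squared distances (the ordering matches that of the actual distances):
d²(Q, Zone A) = (-5−3)² + (4−3)² = 64 + 1 = 65
d²(Q, Zone B) = (-5−2)² + (4−0)² = 49 + 16 = 65
d²(Q, Zone C) = (-5−1)² + (4−4)² = 36 + 0 = 36
d²(Q, Zone D) = (-5−2)² + (4−(-2))² = 49 + 36 = 85
d²(Q, Zone E) = (-5−(-2))² + (4−(-2))² = 9 + 36 = 45
d²(Q, Zone F) = (-5−(-4))² + (4−2)² = 1 + 4 = 5
Sorted ascending: Zone F, Zone C, Zone E, Zone A, … — the third-nearest is Zone E.

Zone E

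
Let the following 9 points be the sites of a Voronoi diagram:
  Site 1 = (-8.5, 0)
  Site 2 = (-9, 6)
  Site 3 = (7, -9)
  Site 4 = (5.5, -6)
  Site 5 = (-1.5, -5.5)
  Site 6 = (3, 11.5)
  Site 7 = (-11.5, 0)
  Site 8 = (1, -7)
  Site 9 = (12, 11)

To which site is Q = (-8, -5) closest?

Site 1

Compare squared distances (the ordering matches that of the actual distances):
d²(Q, Site 1) = (-8−(-8.5))² + (-5−0)² = 0.25 + 25 = 25.25
d²(Q, Site 2) = (-8−(-9))² + (-5−6)² = 1 + 121 = 122
d²(Q, Site 3) = (-8−7)² + (-5−(-9))² = 225 + 16 = 241
d²(Q, Site 4) = (-8−5.5)² + (-5−(-6))² = 182.25 + 1 = 183.25
d²(Q, Site 5) = (-8−(-1.5))² + (-5−(-5.5))² = 42.25 + 0.25 = 42.5
d²(Q, Site 6) = (-8−3)² + (-5−11.5)² = 121 + 272.25 = 393.25
d²(Q, Site 7) = (-8−(-11.5))² + (-5−0)² = 12.25 + 25 = 37.25
d²(Q, Site 8) = (-8−1)² + (-5−(-7))² = 81 + 4 = 85
d²(Q, Site 9) = (-8−12)² + (-5−11)² = 400 + 256 = 656
Minimum is at Site 1.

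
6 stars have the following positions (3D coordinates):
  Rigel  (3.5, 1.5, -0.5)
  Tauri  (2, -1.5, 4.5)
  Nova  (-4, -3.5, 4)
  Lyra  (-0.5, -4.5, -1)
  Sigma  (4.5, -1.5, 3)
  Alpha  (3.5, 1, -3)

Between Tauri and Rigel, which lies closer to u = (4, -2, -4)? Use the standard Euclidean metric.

Compare squared distances:
d²(u, Tauri) = (4−2)² + (-2−(-1.5))² + (-4−4.5)² = 4 + 0.25 + 72.25 = 76.5
d²(u, Rigel) = (4−3.5)² + (-2−1.5)² + (-4−(-0.5))² = 0.25 + 12.25 + 12.25 = 24.75
76.5 > 24.75, so Rigel is closer.

Rigel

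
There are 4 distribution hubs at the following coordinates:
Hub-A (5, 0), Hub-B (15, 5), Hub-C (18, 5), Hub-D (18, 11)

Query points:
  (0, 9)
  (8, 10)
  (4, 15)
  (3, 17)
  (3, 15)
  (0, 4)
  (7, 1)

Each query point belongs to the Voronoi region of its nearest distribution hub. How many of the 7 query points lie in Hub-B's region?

(0, 9) — d² to each: Hub-A:106, Hub-B:241, Hub-C:340, Hub-D:328 → nearest is Hub-A
(8, 10) — d² to each: Hub-A:109, Hub-B:74, Hub-C:125, Hub-D:101 → nearest is Hub-B
(4, 15) — d² to each: Hub-A:226, Hub-B:221, Hub-C:296, Hub-D:212 → nearest is Hub-D
(3, 17) — d² to each: Hub-A:293, Hub-B:288, Hub-C:369, Hub-D:261 → nearest is Hub-D
(3, 15) — d² to each: Hub-A:229, Hub-B:244, Hub-C:325, Hub-D:241 → nearest is Hub-A
(0, 4) — d² to each: Hub-A:41, Hub-B:226, Hub-C:325, Hub-D:373 → nearest is Hub-A
(7, 1) — d² to each: Hub-A:5, Hub-B:80, Hub-C:137, Hub-D:221 → nearest is Hub-A
1 of the 7 points has Hub-B as nearest.

1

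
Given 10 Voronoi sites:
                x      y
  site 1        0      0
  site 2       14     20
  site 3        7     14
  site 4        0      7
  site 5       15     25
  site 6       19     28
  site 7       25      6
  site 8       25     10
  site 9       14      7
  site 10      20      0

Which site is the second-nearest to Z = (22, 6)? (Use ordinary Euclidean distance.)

Compare squared distances (the ordering matches that of the actual distances):
d²(Z, site 1) = 484 + 36 = 520
d²(Z, site 2) = 64 + 196 = 260
d²(Z, site 3) = 225 + 64 = 289
d²(Z, site 4) = 484 + 1 = 485
d²(Z, site 5) = 49 + 361 = 410
d²(Z, site 6) = 9 + 484 = 493
d²(Z, site 7) = 9 + 0 = 9
d²(Z, site 8) = 9 + 16 = 25
d²(Z, site 9) = 64 + 1 = 65
d²(Z, site 10) = 4 + 36 = 40
Sorted ascending: site 7, site 8, site 10, … — the second-nearest is site 8.

site 8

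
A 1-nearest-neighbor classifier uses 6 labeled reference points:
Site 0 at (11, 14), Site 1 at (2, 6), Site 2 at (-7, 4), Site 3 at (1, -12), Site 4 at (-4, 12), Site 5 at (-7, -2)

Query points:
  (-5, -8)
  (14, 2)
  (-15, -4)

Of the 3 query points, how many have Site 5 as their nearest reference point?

(-5, -8) — d² to each: Site 0:740, Site 1:245, Site 2:148, Site 3:52, Site 4:401, Site 5:40 → nearest is Site 5
(14, 2) — d² to each: Site 0:153, Site 1:160, Site 2:445, Site 3:365, Site 4:424, Site 5:457 → nearest is Site 0
(-15, -4) — d² to each: Site 0:1000, Site 1:389, Site 2:128, Site 3:320, Site 4:377, Site 5:68 → nearest is Site 5
2 of the 3 points have Site 5 as nearest.

2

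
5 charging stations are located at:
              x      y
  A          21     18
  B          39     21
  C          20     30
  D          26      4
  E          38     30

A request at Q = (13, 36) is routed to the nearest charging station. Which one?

C

Since √ is increasing, it suffices to compare squared distances:
|QA|² = (13−21)² + (36−18)² = 64 + 324 = 388
|QB|² = (13−39)² + (36−21)² = 676 + 225 = 901
|QC|² = (13−20)² + (36−30)² = 49 + 36 = 85
|QD|² = (13−26)² + (36−4)² = 169 + 1024 = 1193
|QE|² = (13−38)² + (36−30)² = 625 + 36 = 661
C is nearest.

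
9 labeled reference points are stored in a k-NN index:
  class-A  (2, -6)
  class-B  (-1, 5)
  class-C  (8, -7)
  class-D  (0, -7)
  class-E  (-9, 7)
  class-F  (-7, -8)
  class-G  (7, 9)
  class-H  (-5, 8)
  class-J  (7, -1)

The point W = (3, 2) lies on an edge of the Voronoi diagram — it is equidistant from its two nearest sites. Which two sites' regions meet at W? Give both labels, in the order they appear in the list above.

Squared distances from W to each site:
d²(W, class-A) = (3−2)² + (2−(-6))² = 1 + 64 = 65
d²(W, class-B) = (3−(-1))² + (2−5)² = 16 + 9 = 25
d²(W, class-C) = (3−8)² + (2−(-7))² = 25 + 81 = 106
d²(W, class-D) = (3−0)² + (2−(-7))² = 9 + 81 = 90
d²(W, class-E) = (3−(-9))² + (2−7)² = 144 + 25 = 169
d²(W, class-F) = (3−(-7))² + (2−(-8))² = 100 + 100 = 200
d²(W, class-G) = (3−7)² + (2−9)² = 16 + 49 = 65
d²(W, class-H) = (3−(-5))² + (2−8)² = 64 + 36 = 100
d²(W, class-J) = (3−7)² + (2−(-1))² = 16 + 9 = 25
W is equidistant from class-B and class-J (both at squared distance 25), and every other site is strictly farther — so W lies on the class-B–class-J Voronoi edge.

class-B and class-J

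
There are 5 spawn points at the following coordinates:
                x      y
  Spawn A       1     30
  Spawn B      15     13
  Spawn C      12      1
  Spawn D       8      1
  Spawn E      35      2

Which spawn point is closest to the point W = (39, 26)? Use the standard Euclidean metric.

Compare squared distances (the ordering matches that of the actual distances):
d²(W, Spawn A) = (39−1)² + (26−30)² = 1444 + 16 = 1460
d²(W, Spawn B) = (39−15)² + (26−13)² = 576 + 169 = 745
d²(W, Spawn C) = (39−12)² + (26−1)² = 729 + 625 = 1354
d²(W, Spawn D) = (39−8)² + (26−1)² = 961 + 625 = 1586
d²(W, Spawn E) = (39−35)² + (26−2)² = 16 + 576 = 592
Minimum is at Spawn E.

Spawn E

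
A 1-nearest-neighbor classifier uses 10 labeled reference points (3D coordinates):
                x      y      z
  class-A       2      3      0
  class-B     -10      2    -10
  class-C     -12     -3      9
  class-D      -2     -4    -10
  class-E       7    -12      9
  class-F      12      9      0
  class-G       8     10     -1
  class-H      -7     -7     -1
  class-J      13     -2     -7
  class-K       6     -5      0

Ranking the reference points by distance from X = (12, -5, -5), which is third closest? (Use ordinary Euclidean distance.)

class-A

Since √ is increasing, it suffices to compare squared distances:
d²(X, class-A) = 100 + 64 + 25 = 189
d²(X, class-B) = 484 + 49 + 25 = 558
d²(X, class-C) = 576 + 4 + 196 = 776
d²(X, class-D) = 196 + 1 + 25 = 222
d²(X, class-E) = 25 + 49 + 196 = 270
d²(X, class-F) = 0 + 196 + 25 = 221
d²(X, class-G) = 16 + 225 + 16 = 257
d²(X, class-H) = 361 + 4 + 16 = 381
d²(X, class-J) = 1 + 9 + 4 = 14
d²(X, class-K) = 36 + 0 + 25 = 61
Sorted ascending: class-J, class-K, class-A, class-F, … — the third-nearest is class-A.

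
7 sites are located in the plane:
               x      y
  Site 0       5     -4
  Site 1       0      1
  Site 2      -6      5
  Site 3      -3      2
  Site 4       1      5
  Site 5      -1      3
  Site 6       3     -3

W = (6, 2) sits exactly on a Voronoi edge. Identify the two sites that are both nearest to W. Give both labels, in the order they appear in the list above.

Squared distances from W to each site:
d²(W, Site 0) = (6−5)² + (2−(-4))² = 1 + 36 = 37
d²(W, Site 1) = (6−0)² + (2−1)² = 36 + 1 = 37
d²(W, Site 2) = (6−(-6))² + (2−5)² = 144 + 9 = 153
d²(W, Site 3) = (6−(-3))² + (2−2)² = 81 + 0 = 81
d²(W, Site 4) = (6−1)² + (2−5)² = 25 + 9 = 34
d²(W, Site 5) = (6−(-1))² + (2−3)² = 49 + 1 = 50
d²(W, Site 6) = (6−3)² + (2−(-3))² = 9 + 25 = 34
W is equidistant from Site 4 and Site 6 (both at squared distance 34), and every other site is strictly farther — so W lies on the Site 4–Site 6 Voronoi edge.

Site 4 and Site 6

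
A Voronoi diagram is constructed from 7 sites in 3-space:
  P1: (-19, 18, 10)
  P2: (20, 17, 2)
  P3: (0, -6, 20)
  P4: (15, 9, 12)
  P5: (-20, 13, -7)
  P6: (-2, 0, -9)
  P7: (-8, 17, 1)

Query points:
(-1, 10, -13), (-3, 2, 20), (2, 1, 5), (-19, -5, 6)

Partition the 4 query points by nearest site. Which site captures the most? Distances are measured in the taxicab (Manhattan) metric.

(-1, 10, -13) — d to each: P1:49, P2:43, P3:50, P4:42, P5:28, P6:15, P7:28 → nearest is P6
(-3, 2, 20) — d to each: P1:42, P2:56, P3:11, P4:33, P5:55, P6:32, P7:39 → nearest is P3
(2, 1, 5) — d to each: P1:43, P2:37, P3:24, P4:28, P5:46, P6:19, P7:30 → nearest is P6
(-19, -5, 6) — d to each: P1:27, P2:65, P3:34, P4:54, P5:32, P6:37, P7:38 → nearest is P1
Tally — P1:1, P3:1, P6:2. P6 captures the most (2).

P6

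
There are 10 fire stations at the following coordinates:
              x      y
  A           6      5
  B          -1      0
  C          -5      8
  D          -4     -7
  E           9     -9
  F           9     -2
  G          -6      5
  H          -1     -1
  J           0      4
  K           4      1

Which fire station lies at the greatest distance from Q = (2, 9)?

E

Since √ is increasing, it suffices to compare squared distances:
|QA|² = 16 + 16 = 32
|QB|² = 9 + 81 = 90
|QC|² = 49 + 1 = 50
|QD|² = 36 + 256 = 292
|QE|² = 49 + 324 = 373
|QF|² = 49 + 121 = 170
|QG|² = 64 + 16 = 80
|QH|² = 9 + 100 = 109
|QJ|² = 4 + 25 = 29
|QK|² = 4 + 64 = 68
The largest is to E.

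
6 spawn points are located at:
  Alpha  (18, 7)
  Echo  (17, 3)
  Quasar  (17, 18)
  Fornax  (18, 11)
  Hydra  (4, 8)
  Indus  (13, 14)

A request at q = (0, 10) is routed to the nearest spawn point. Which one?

Since √ is increasing, it suffices to compare squared distances:
d²(q, Alpha) = 324 + 9 = 333
d²(q, Echo) = 289 + 49 = 338
d²(q, Quasar) = 289 + 64 = 353
d²(q, Fornax) = 324 + 1 = 325
d²(q, Hydra) = 16 + 4 = 20
d²(q, Indus) = 169 + 16 = 185
Minimum is at Hydra.

Hydra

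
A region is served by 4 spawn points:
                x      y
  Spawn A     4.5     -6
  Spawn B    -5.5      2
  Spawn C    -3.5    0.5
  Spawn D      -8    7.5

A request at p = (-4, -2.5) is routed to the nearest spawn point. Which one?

Spawn C

Squared Euclidean distances:
d²(p, Spawn A) = (-4−4.5)² + (-2.5−(-6))² = 72.25 + 12.25 = 84.5
d²(p, Spawn B) = (-4−(-5.5))² + (-2.5−2)² = 2.25 + 20.25 = 22.5
d²(p, Spawn C) = (-4−(-3.5))² + (-2.5−0.5)² = 0.25 + 9 = 9.25
d²(p, Spawn D) = (-4−(-8))² + (-2.5−7.5)² = 16 + 100 = 116
Spawn C is nearest.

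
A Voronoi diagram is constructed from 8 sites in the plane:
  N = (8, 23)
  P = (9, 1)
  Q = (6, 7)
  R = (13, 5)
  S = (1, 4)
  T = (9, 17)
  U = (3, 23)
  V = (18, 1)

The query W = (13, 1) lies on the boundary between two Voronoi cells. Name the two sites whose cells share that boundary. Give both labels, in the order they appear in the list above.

Squared distances from W to each site:
|WN|² = 25 + 484 = 509
|WP|² = 16 + 0 = 16
|WQ|² = 49 + 36 = 85
|WR|² = 0 + 16 = 16
|WS|² = 144 + 9 = 153
|WT|² = 16 + 256 = 272
|WU|² = 100 + 484 = 584
|WV|² = 25 + 0 = 25
W is equidistant from P and R (both at squared distance 16), and every other site is strictly farther — so W lies on the P–R Voronoi edge.

P and R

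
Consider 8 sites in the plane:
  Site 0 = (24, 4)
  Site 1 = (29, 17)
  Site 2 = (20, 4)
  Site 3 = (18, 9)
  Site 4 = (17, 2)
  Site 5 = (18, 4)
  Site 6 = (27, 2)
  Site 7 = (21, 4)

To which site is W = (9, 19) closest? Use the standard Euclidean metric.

Squared Euclidean distances:
d²(W, Site 0) = 225 + 225 = 450
d²(W, Site 1) = 400 + 4 = 404
d²(W, Site 2) = 121 + 225 = 346
d²(W, Site 3) = 81 + 100 = 181
d²(W, Site 4) = 64 + 289 = 353
d²(W, Site 5) = 81 + 225 = 306
d²(W, Site 6) = 324 + 289 = 613
d²(W, Site 7) = 144 + 225 = 369
Site 3 is nearest.

Site 3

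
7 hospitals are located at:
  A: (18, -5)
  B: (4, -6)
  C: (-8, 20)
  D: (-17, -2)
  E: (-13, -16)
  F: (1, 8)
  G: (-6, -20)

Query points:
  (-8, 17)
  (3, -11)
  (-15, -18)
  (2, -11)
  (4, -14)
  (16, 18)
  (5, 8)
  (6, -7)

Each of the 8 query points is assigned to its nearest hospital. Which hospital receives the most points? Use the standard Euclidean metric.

B

(-8, 17) — d² to each: A:1160, B:673, C:9, D:442, E:1114, F:162, G:1373 → nearest is C
(3, -11) — d² to each: A:261, B:26, C:1082, D:481, E:281, F:365, G:162 → nearest is B
(-15, -18) — d² to each: A:1258, B:505, C:1493, D:260, E:8, F:932, G:85 → nearest is E
(2, -11) — d² to each: A:292, B:29, C:1061, D:442, E:250, F:362, G:145 → nearest is B
(4, -14) — d² to each: A:277, B:64, C:1300, D:585, E:293, F:493, G:136 → nearest is B
(16, 18) — d² to each: A:533, B:720, C:580, D:1489, E:1997, F:325, G:1928 → nearest is F
(5, 8) — d² to each: A:338, B:197, C:313, D:584, E:900, F:16, G:905 → nearest is F
(6, -7) — d² to each: A:148, B:5, C:925, D:554, E:442, F:250, G:313 → nearest is B
Tally — B:4, C:1, E:1, F:2. B captures the most (4).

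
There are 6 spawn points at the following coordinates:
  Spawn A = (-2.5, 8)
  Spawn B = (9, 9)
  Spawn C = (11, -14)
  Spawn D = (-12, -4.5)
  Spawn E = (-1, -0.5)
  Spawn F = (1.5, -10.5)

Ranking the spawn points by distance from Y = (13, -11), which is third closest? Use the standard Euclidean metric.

Compare squared distances (the ordering matches that of the actual distances):
d²(Y, Spawn A) = (13−(-2.5))² + (-11−8)² = 240.25 + 361 = 601.25
d²(Y, Spawn B) = (13−9)² + (-11−9)² = 16 + 400 = 416
d²(Y, Spawn C) = (13−11)² + (-11−(-14))² = 4 + 9 = 13
d²(Y, Spawn D) = (13−(-12))² + (-11−(-4.5))² = 625 + 42.25 = 667.25
d²(Y, Spawn E) = (13−(-1))² + (-11−(-0.5))² = 196 + 110.25 = 306.25
d²(Y, Spawn F) = (13−1.5)² + (-11−(-10.5))² = 132.25 + 0.25 = 132.5
Sorted ascending: Spawn C, Spawn F, Spawn E, Spawn B, … — the third-nearest is Spawn E.

Spawn E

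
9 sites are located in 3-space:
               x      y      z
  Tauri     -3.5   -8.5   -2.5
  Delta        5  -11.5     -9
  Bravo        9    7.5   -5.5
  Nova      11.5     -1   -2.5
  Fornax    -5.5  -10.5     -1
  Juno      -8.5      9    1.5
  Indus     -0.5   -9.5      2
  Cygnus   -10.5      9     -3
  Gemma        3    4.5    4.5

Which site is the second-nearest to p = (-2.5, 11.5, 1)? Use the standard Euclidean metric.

Compare squared distances (the ordering matches that of the actual distances):
d²(p, Tauri) = (-2.5−(-3.5))² + (11.5−(-8.5))² + (1−(-2.5))² = 1 + 400 + 12.25 = 413.25
d²(p, Delta) = (-2.5−5)² + (11.5−(-11.5))² + (1−(-9))² = 56.25 + 529 + 100 = 685.25
d²(p, Bravo) = (-2.5−9)² + (11.5−7.5)² + (1−(-5.5))² = 132.25 + 16 + 42.25 = 190.5
d²(p, Nova) = (-2.5−11.5)² + (11.5−(-1))² + (1−(-2.5))² = 196 + 156.25 + 12.25 = 364.5
d²(p, Fornax) = (-2.5−(-5.5))² + (11.5−(-10.5))² + (1−(-1))² = 9 + 484 + 4 = 497
d²(p, Juno) = (-2.5−(-8.5))² + (11.5−9)² + (1−1.5)² = 36 + 6.25 + 0.25 = 42.5
d²(p, Indus) = (-2.5−(-0.5))² + (11.5−(-9.5))² + (1−2)² = 4 + 441 + 1 = 446
d²(p, Cygnus) = (-2.5−(-10.5))² + (11.5−9)² + (1−(-3))² = 64 + 6.25 + 16 = 86.25
d²(p, Gemma) = (-2.5−3)² + (11.5−4.5)² + (1−4.5)² = 30.25 + 49 + 12.25 = 91.5
Sorted ascending: Juno, Cygnus, Gemma, … — the second-nearest is Cygnus.

Cygnus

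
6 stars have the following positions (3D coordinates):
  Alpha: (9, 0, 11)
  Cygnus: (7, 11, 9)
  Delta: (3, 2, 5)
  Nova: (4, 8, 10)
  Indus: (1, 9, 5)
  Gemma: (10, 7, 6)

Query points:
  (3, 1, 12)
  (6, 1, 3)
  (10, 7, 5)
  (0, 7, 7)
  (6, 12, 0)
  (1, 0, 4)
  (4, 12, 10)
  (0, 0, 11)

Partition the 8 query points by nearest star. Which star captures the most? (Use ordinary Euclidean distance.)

(3, 1, 12) — d² to each: Alpha:38, Cygnus:125, Delta:50, Nova:54, Indus:117, Gemma:121 → nearest is Alpha
(6, 1, 3) — d² to each: Alpha:74, Cygnus:137, Delta:14, Nova:102, Indus:93, Gemma:61 → nearest is Delta
(10, 7, 5) — d² to each: Alpha:86, Cygnus:41, Delta:74, Nova:62, Indus:85, Gemma:1 → nearest is Gemma
(0, 7, 7) — d² to each: Alpha:146, Cygnus:69, Delta:38, Nova:26, Indus:9, Gemma:101 → nearest is Indus
(6, 12, 0) — d² to each: Alpha:274, Cygnus:83, Delta:134, Nova:120, Indus:59, Gemma:77 → nearest is Indus
(1, 0, 4) — d² to each: Alpha:113, Cygnus:182, Delta:9, Nova:109, Indus:82, Gemma:134 → nearest is Delta
(4, 12, 10) — d² to each: Alpha:170, Cygnus:11, Delta:126, Nova:16, Indus:43, Gemma:77 → nearest is Cygnus
(0, 0, 11) — d² to each: Alpha:81, Cygnus:174, Delta:49, Nova:81, Indus:118, Gemma:174 → nearest is Delta
Tally — Alpha:1, Cygnus:1, Delta:3, Indus:2, Gemma:1. Delta captures the most (3).

Delta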